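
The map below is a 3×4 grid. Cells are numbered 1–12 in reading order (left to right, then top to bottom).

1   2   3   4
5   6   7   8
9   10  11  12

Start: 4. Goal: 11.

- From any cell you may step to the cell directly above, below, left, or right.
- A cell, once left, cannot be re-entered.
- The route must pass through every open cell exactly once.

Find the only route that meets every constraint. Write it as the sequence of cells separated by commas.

4, 3, 2, 1, 5, 9, 10, 6, 7, 8, 12, 11

Need to visit all 12 open cells exactly once, starting at 4 and ending at 11.
Cell 1 has only two open neighbours (5 and 2), so the path must pass straight through it: one of those is the cell it's entered from and the other is where it exits.
Route from 4: 3× left (reaching 1), 2× down (reaching 9), right to 10, up to 6, 2× right (reaching 8), down to 12, left to 11 — 11 moves in all.
Check: all 12 open cells covered.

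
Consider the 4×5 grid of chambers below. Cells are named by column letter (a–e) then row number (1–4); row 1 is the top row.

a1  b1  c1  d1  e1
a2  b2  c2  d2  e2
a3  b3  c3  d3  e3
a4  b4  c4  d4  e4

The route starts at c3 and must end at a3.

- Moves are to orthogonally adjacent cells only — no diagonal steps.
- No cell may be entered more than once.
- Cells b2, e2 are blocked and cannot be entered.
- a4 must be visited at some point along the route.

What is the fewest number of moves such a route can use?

4

Any route passes through a4 somewhere between c3 and a3. Summing Manhattan distances along the two legs (c3 → a4 → a3) gives a lower bound of 3 + 1 = 4 moves.
A route of 4 moves achieves this: c3 → c4 → b4 → a4 → a3.
Since 4 matches the lower bound, it is optimal.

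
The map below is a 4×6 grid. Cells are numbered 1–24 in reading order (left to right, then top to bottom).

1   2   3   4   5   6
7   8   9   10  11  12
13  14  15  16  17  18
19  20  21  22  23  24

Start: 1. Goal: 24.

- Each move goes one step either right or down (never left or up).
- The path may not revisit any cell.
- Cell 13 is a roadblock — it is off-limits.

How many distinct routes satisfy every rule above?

A right/down-only route from 1 to 24 makes exactly 3 down-moves and 5 right-moves in some order.
With no other constraints that would be C(8,3) = 56 routes.
Subtract routes through each blocked cell (inclusion–exclusion for overlaps): − through 13: 6 → 50.
That gives 50 routes.

50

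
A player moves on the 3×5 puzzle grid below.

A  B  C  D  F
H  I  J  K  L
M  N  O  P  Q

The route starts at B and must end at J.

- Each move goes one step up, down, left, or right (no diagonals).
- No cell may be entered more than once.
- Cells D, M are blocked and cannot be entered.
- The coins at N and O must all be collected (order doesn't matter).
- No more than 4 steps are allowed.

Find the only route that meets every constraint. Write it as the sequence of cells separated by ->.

B -> I -> N -> O -> J

The budget equals the shortest possible length, so every move has to be on a shortest route through the required cells.
Route from B: 2× down (reaching N), right to O, up to J — 4 moves in all.
Check: all required cells visited; 4 ≤ 4 moves.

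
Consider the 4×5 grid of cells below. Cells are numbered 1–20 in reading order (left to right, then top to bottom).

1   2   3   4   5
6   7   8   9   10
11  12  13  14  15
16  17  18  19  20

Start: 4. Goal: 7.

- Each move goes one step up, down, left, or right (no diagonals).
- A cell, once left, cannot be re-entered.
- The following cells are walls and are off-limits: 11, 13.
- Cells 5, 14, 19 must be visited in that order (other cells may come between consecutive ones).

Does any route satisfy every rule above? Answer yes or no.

One route that works: 4 → 5 → 10 → 15 → 14 → 19 → 18 → 17 → 12 → 7.

yes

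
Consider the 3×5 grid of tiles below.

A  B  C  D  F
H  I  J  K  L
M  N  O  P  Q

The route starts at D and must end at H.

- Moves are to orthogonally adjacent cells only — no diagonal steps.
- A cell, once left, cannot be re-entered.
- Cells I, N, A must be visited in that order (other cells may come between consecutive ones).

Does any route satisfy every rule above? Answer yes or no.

no

Ignoring the required order, 14 revisit-free routes from D to H pass through all of I, N, and A; the waypoint orders that occur are N → I → A (14) — never I → N → A.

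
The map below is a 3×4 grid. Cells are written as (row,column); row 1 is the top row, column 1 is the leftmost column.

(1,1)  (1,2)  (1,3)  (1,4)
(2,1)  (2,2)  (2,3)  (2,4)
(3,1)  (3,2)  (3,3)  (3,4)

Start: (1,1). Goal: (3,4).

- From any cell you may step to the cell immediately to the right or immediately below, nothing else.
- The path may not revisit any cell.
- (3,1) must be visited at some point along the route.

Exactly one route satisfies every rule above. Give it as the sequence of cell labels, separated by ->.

(1,1) -> (2,1) -> (3,1) -> (3,2) -> (3,3) -> (3,4)

Moves only go right or down, so the column and row indices never decrease.
Route from (1,1): down 2 to (3,1), right 3 to (3,4) — 5 moves in all.
Check: all required cells visited.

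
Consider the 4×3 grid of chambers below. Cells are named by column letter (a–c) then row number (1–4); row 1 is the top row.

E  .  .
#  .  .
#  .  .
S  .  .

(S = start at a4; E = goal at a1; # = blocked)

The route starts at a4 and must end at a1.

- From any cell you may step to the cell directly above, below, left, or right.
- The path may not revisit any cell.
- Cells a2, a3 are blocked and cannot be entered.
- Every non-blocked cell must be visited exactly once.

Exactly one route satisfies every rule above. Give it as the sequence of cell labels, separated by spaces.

Need to visit all 10 open cells exactly once, starting at a4 and ending at a1.
Route from a4: 2× right (reaching c4), up to c3, left to b3, up to b2, right to c2, up to c1, 2× left (reaching a1) — 9 moves in all.
Check: all 10 open cells covered.

a4 b4 c4 c3 b3 b2 c2 c1 b1 a1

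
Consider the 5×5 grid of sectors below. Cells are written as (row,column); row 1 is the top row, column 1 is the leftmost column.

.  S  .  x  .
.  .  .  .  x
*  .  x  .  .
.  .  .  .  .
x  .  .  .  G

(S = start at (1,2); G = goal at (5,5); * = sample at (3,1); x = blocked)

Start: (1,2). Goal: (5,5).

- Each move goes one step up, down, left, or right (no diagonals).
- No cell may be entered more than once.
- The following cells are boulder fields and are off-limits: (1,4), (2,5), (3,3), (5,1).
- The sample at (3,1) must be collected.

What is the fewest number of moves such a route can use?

9

Any route passes through (3,1) somewhere between (1,2) and (5,5). Summing Manhattan distances along the two legs ((1,2) → (3,1) → (5,5)) gives a lower bound of 3 + 6 = 9 moves.
A route of 9 moves achieves this: (1,2) → (2,2) → (3,2) → (3,1) → (4,1) → (4,2) → (5,2) → (5,3) → (5,4) → (5,5).
Since 9 matches the lower bound, it is optimal.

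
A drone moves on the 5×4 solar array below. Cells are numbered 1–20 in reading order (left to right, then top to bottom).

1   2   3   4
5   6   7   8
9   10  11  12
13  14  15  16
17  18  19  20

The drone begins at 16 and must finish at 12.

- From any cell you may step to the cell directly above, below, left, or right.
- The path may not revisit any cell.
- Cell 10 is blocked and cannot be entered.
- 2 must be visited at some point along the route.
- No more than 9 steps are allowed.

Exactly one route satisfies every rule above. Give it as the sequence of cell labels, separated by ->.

16 -> 15 -> 11 -> 7 -> 6 -> 2 -> 3 -> 4 -> 8 -> 12

The budget equals the shortest possible length, so every move has to be on a shortest route through the required cells.
Route from 16: left to 15, 2× up (reaching 7), left to 6, up to 2, 2× right (reaching 4), 2× down (reaching 12) — 9 moves in all.
Check: all required cells visited; 9 ≤ 9 moves.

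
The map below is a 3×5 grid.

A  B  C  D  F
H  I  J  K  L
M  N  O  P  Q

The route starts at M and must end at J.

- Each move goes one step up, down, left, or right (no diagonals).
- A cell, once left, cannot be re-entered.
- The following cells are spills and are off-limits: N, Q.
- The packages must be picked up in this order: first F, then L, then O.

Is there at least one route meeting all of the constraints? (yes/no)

One route that works: M → H → A → B → C → D → F → L → K → P → O → J.

yes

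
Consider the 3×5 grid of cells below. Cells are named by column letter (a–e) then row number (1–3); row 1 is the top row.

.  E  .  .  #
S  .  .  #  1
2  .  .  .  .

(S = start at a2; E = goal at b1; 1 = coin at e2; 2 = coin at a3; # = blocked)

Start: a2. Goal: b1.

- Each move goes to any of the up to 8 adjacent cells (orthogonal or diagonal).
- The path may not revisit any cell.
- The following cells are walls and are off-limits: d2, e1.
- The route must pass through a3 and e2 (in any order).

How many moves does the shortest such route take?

Any route passes through a3 and e2 in some order between a2 and b1. Summing Chebyshev distances along each leg and taking the cheapest ordering (a2 → a3 → e2 → b1) gives a lower bound of 1 + 4 + 3 = 8 moves.
A route of 8 moves achieves this: a2 → a3 → b2 → c1 → d1 → e2 → d3 → c2 → b1.
Since 8 matches the lower bound, it is optimal.

8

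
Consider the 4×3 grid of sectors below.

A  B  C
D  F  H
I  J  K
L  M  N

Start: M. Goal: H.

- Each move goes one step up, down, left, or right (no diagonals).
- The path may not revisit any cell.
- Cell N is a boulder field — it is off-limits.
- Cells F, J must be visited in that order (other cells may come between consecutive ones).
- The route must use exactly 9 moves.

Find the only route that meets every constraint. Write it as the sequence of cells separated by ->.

M -> L -> I -> D -> A -> B -> F -> J -> K -> H

The waypoints must appear in the order F, J, with no cell reused.
Route from M: left 1 to L, up 3 to A, right 1 to B, down 2 to J, right 1 to K, up 1 to H — 9 moves in all.
Check: order respected (F at step 6, J at step 7); 9 moves as required.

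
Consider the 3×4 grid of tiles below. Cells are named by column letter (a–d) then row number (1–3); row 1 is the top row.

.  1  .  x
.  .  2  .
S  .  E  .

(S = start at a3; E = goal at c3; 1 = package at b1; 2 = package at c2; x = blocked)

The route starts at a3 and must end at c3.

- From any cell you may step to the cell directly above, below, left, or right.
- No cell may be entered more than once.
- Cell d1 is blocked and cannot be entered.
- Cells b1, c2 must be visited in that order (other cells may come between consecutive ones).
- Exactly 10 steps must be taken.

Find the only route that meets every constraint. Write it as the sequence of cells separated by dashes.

The waypoints must appear in the order b1, c2, with no cell reused.
Route from a3: right 1 to b3, up 1 to b2, left 1 to a2, up 1 to a1, right 2 to c1, down 1 to c2, right 1 to d2, down 1 to d3, left 1 to c3 — 10 moves in all.
Check: order respected (1 at step 5, 2 at step 7); 10 moves as required.

a3 - b3 - b2 - a2 - a1 - b1 - c1 - c2 - d2 - d3 - c3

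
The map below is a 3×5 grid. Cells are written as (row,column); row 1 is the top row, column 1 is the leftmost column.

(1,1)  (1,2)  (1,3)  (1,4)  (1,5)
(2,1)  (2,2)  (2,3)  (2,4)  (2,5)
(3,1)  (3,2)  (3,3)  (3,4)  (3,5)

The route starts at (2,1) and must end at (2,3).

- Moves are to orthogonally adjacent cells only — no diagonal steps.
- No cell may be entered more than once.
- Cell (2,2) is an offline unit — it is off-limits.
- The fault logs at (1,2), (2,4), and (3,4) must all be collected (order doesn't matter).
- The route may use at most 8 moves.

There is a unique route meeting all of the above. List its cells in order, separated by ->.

(2,1) -> (1,1) -> (1,2) -> (1,3) -> (1,4) -> (2,4) -> (3,4) -> (3,3) -> (2,3)

The 8-move cap with required stops at (1,2), (2,4), (3,4) leaves no slack for detours.
Route from (2,1): up 1 to (1,1), right 3 to (1,4), down 2 to (3,4), left 1 to (3,3), up 1 to (2,3) — 8 moves in all.
Check: all required cells visited; 8 ≤ 8 moves.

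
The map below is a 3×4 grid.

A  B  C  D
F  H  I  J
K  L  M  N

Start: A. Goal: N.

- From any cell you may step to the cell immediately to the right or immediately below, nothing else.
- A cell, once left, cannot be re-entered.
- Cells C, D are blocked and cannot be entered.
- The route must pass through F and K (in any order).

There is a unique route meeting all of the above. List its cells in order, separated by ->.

Moves only go right or down, so the column and row indices never decrease.
Route from A: down 2 to K, right 3 to N — 5 moves in all.
Check: all required cells visited.

A -> F -> K -> L -> M -> N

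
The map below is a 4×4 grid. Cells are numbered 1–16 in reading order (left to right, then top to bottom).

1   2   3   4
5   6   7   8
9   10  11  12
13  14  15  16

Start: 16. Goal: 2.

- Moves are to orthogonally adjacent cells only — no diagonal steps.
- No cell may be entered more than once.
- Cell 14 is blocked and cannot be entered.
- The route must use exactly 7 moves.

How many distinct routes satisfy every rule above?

Need simple routes of exactly 7 moves from 16 to 2 (Manhattan distance 5, so 1 moves are spent on a detour and 1 undoing it).
Branch systematically from the start, pruning whenever the remaining move budget drops below the Manhattan distance to 2 or differs from it in parity. Grouping the completions by first move — via 12: 9; via 15: 9 — and summing: 9 + 9 = 18.
That gives 18 routes.

18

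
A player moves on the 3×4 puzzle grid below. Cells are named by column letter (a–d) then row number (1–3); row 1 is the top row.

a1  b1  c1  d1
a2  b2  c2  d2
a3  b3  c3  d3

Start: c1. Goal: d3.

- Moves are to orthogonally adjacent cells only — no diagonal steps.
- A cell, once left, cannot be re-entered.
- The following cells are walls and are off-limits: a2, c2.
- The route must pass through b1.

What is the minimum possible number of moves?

Any route passes through b1 somewhere between c1 and d3. Summing Manhattan distances along the two legs (c1 → b1 → d3) gives a lower bound of 1 + 4 = 5 moves.
A route of 5 moves achieves this: c1 → b1 → b2 → b3 → c3 → d3.
Since 5 matches the lower bound, it is optimal.

5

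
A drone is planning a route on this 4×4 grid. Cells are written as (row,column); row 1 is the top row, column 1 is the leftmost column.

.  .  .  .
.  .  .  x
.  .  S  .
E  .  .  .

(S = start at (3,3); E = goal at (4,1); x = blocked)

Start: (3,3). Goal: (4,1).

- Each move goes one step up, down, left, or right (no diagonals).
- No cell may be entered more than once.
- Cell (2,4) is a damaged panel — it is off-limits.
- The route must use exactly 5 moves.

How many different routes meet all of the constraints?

Need simple routes of exactly 5 moves from (3,3) to (4,1) (Manhattan distance 3, so 1 moves are spent on a detour and 1 undoing it).
Enumerating: (3,3) (2,3) (2,2) (3,2) (4,2) (4,1) | (3,3) (2,3) (2,2) (3,2) (3,1) (4,1) | (3,3) (2,3) (2,2) (2,1) (3,1) (4,1) | (3,3) (4,3) (4,2) (3,2) (3,1) (4,1) | (3,3) (3,2) (2,2) (2,1) (3,1) (4,1) | (3,3) (3,4) (4,4) (4,3) (4,2) (4,1).
That gives 6 routes.

6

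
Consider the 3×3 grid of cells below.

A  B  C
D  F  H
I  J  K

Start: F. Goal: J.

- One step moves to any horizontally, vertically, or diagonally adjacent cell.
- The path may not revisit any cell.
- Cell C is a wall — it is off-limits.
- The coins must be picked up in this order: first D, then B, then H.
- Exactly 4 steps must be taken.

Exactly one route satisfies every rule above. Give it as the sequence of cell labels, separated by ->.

The waypoints must appear in the order D, B, H, with no cell reused.
Route from F: left 1 to D, up-right 1 to B, down-right 1 to H, down-left 1 to J — 4 moves in all.
Check: order respected (D at step 1, B at step 2, H at step 3); 4 moves as required.

F -> D -> B -> H -> J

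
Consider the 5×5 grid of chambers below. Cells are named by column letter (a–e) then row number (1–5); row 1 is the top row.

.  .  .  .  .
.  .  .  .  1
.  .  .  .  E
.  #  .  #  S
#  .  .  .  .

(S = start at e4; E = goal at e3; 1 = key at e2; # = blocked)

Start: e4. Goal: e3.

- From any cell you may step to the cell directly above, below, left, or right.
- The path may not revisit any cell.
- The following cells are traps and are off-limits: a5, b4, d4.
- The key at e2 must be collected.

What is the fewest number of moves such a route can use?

9

Any route passes through e2 somewhere between e4 and e3. Summing Manhattan distances along the two legs (e4 → e2 → e3) gives a lower bound of 2 + 1 = 3 moves.
The shortest route satisfying every rule uses 9 moves: e4 → e5 → d5 → c5 → c4 → c3 → c2 → d2 → e2 → e3.
The no-revisit rule (legs can't share cells) pushes the minimum above the 3-move bound; an exhaustive check rules out every length from 3 to 8 (on a 4-connected grid the length of any start-to-goal walk has the same parity as the Manhattan bound, so only lengths 3, 5, 7, … need checking), leaving 9 as the minimum.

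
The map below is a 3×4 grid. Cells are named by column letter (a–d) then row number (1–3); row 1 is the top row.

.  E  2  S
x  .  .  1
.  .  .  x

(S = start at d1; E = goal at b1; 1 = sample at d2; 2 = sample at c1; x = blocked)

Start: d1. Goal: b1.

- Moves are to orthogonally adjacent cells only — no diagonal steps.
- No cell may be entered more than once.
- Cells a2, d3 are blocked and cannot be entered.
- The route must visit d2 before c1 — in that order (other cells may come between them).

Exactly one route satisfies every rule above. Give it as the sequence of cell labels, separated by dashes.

d1 - d2 - c2 - c1 - b1

The waypoints must appear in the order d2, c1, with no cell reused.
Route from d1: down to d2, left to c2, up to c1, left to b1 — 4 moves in all.
Check: order respected (1 at step 1, 2 at step 3).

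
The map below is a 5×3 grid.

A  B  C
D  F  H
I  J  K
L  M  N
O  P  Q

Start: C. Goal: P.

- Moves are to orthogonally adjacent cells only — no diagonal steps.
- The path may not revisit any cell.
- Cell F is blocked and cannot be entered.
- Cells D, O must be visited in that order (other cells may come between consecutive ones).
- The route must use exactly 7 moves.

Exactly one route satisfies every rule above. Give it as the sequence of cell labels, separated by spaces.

The waypoints must appear in the order D, O, with no cell reused.
Route from C: 2× left (reaching A), 4× down (reaching O), right to P — 7 moves in all.
Check: order respected (D at step 3, O at step 6); 7 moves as required.

C B A D I L O P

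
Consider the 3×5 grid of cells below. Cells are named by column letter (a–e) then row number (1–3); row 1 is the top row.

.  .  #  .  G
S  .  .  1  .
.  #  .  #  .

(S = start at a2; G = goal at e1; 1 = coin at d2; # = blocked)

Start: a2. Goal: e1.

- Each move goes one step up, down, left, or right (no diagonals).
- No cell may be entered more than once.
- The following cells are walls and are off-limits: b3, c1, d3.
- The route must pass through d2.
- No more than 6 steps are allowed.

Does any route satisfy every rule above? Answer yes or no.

One route that works: a2 → b2 → c2 → d2 → d1 → e1.

yes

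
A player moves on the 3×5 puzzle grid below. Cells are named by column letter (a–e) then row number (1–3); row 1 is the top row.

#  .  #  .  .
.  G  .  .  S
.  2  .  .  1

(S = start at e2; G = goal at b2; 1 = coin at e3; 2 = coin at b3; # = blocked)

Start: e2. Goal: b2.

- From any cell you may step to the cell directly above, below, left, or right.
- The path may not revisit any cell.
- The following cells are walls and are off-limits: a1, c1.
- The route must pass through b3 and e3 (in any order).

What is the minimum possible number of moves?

5

Any route passes through b3 and e3 in some order between e2 and b2. Summing Manhattan distances along each leg and taking the cheapest ordering (e2 → e3 → b3 → b2) gives a lower bound of 1 + 3 + 1 = 5 moves.
A route of 5 moves achieves this: e2 → e3 → d3 → c3 → b3 → b2.
Since 5 matches the lower bound, it is optimal.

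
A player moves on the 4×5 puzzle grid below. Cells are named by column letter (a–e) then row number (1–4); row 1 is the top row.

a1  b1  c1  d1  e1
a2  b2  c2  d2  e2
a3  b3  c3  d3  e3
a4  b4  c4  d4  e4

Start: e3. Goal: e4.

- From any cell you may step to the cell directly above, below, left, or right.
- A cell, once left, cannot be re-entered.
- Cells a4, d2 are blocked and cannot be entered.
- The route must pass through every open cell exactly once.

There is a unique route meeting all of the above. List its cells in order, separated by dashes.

Need to visit all 18 open cells exactly once, starting at e3 and ending at e4.
Cell a3 has only two open neighbours (a2 and b3), so the path must pass straight through it: one of those is the cell it's entered from and the other is where it exits.
Route from e3: 2× up (reaching e1), 2× left (reaching c1), down to c2, left to b2, up to b1, left to a1, 2× down (reaching a3), right to b3, down to b4, right to c4, up to c3, right to d3, down to d4, right to e4 — 17 moves in all.
Check: all 18 open cells covered.

e3 - e2 - e1 - d1 - c1 - c2 - b2 - b1 - a1 - a2 - a3 - b3 - b4 - c4 - c3 - d3 - d4 - e4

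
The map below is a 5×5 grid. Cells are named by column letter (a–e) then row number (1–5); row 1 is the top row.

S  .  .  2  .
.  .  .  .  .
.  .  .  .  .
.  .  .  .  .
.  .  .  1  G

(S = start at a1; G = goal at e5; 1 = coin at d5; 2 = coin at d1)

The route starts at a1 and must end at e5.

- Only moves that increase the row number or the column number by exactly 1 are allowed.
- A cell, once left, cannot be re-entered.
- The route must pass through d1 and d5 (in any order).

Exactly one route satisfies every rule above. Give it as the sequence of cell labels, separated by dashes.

a1 - b1 - c1 - d1 - d2 - d3 - d4 - d5 - e5

Moves only go right or down, so the column and row indices never decrease.
Route from a1: 3× right (reaching d1), 4× down (reaching d5), right to e5 — 8 moves in all.
Check: all required cells visited.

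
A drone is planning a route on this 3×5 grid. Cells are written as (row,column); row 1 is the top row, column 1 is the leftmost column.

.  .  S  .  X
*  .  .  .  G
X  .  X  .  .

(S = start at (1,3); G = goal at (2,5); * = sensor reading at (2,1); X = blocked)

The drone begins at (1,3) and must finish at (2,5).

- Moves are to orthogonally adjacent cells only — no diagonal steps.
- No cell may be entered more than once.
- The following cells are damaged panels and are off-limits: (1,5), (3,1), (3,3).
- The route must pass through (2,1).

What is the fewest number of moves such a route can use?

Any route passes through (2,1) somewhere between (1,3) and (2,5). Summing Manhattan distances along the two legs ((1,3) → (2,1) → (2,5)) gives a lower bound of 3 + 4 = 7 moves.
A route of 7 moves achieves this: (1,3) → (1,2) → (1,1) → (2,1) → (2,2) → (2,3) → (2,4) → (2,5).
Since 7 matches the lower bound, it is optimal.

7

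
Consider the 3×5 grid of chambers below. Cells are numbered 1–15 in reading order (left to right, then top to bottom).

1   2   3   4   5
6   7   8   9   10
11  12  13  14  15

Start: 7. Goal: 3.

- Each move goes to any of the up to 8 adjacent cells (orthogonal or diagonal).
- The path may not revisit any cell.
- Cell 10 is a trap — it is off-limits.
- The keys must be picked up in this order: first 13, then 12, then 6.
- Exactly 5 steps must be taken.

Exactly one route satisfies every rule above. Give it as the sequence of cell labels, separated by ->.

The waypoints must appear in the order 13, 12, 6, with no cell reused.
Route from 7: down-right 1 to 13, left 1 to 12, up-left 1 to 6, up-right 1 to 2, right 1 to 3 — 5 moves in all.
Check: order respected (13 at step 1, 12 at step 2, 6 at step 3); 5 moves as required.

7 -> 13 -> 12 -> 6 -> 2 -> 3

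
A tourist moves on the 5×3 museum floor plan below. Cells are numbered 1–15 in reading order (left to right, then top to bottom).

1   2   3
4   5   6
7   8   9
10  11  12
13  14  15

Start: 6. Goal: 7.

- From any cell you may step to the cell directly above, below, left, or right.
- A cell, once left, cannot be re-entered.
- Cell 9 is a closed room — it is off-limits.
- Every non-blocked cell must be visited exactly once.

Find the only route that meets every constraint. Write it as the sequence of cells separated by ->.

6 -> 3 -> 2 -> 1 -> 4 -> 5 -> 8 -> 11 -> 12 -> 15 -> 14 -> 13 -> 10 -> 7

Need to visit all 14 open cells exactly once, starting at 6 and ending at 7.
Cell 13 has only two open neighbours (10 and 14), so the path must pass straight through it: one of those is the cell it's entered from and the other is where it exits.
Route from 6: up 1 to 3, left 2 to 1, down 1 to 4, right 1 to 5, down 2 to 11, right 1 to 12, down 1 to 15, left 2 to 13, up 2 to 7 — 13 moves in all.
Check: all 14 open cells covered.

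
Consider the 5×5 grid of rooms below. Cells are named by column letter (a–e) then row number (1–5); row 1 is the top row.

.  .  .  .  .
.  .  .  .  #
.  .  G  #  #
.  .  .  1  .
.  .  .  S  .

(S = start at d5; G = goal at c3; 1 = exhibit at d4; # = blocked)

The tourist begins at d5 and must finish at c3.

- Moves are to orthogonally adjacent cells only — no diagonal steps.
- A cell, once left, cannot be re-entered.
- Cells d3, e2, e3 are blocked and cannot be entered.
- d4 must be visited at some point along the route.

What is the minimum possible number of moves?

Any route passes through d4 somewhere between d5 and c3. Summing Manhattan distances along the two legs (d5 → d4 → c3) gives a lower bound of 1 + 2 = 3 moves.
A route of 3 moves achieves this: d5 → d4 → c4 → c3.
Since 3 matches the lower bound, it is optimal.

3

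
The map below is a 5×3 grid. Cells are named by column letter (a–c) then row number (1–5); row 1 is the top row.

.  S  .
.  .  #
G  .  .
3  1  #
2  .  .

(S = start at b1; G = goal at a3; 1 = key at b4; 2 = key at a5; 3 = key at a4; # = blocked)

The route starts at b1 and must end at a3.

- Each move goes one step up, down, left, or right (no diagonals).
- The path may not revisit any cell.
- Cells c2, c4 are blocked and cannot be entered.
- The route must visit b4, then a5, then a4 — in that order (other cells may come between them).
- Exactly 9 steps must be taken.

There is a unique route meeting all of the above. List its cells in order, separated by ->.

b1 -> a1 -> a2 -> b2 -> b3 -> b4 -> b5 -> a5 -> a4 -> a3

The waypoints must appear in the order b4, a5, a4, with no cell reused.
Route from b1: left 1 to a1, down 1 to a2, right 1 to b2, down 3 to b5, left 1 to a5, up 2 to a3 — 9 moves in all.
Check: order respected (1 at step 5, 2 at step 7, 3 at step 8); 9 moves as required.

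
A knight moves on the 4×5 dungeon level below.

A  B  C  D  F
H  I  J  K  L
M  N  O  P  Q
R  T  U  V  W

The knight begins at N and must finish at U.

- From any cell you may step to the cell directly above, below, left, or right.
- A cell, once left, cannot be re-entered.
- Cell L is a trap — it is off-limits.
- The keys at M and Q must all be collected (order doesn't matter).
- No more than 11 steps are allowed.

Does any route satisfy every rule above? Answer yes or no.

One route that works: N → M → H → I → J → O → P → Q → W → V → U.

yes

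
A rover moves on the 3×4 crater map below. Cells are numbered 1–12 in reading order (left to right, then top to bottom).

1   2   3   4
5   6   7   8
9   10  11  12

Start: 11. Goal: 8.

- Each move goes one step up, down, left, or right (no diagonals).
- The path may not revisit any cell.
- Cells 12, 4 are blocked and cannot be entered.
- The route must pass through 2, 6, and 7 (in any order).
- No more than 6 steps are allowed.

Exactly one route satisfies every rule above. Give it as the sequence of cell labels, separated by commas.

The budget equals the shortest possible length, so every move has to be on a shortest route through the required cells.
Route from 11: left to 10, 2× up (reaching 2), right to 3, down to 7, right to 8 — 6 moves in all.
Check: all required cells visited; 6 ≤ 6 moves.

11, 10, 6, 2, 3, 7, 8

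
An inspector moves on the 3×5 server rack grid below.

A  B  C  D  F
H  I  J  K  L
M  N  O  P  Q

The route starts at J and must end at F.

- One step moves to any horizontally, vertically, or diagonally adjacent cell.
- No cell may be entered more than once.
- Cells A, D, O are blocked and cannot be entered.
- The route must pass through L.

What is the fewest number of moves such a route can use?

3

Any route passes through L somewhere between J and F. Summing Chebyshev distances along the two legs (J → L → F) gives a lower bound of 2 + 1 = 3 moves.
A route of 3 moves achieves this: J → K → L → F.
Since 3 matches the lower bound, it is optimal.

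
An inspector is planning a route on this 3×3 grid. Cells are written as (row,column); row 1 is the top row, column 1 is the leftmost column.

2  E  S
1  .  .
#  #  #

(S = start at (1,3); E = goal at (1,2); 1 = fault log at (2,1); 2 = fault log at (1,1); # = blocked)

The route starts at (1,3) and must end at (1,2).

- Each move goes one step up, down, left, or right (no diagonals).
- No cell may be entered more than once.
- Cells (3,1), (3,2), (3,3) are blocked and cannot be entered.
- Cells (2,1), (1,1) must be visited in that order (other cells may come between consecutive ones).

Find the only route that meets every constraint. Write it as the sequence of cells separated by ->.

The waypoints must appear in the order (2,1), (1,1), with no cell reused.
Route from (1,3): down 1 to (2,3), left 2 to (2,1), up 1 to (1,1), right 1 to (1,2) — 5 moves in all.
Check: order respected (1 at step 3, 2 at step 4).

(1,3) -> (2,3) -> (2,2) -> (2,1) -> (1,1) -> (1,2)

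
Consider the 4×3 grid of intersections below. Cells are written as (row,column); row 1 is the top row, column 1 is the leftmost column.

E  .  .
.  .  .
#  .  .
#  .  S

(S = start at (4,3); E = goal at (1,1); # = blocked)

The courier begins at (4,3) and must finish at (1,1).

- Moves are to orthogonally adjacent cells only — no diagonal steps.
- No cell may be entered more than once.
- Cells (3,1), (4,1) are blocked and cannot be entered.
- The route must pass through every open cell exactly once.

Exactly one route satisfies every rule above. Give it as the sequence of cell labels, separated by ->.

Need to visit all 10 open cells exactly once, starting at (4,3) and ending at (1,1).
Cell (2,1) has only two open neighbours ((1,1) and (2,2)), so the path must pass straight through it: one of those is the cell it's entered from and the other is where it exits.
Route from (4,3): left to (4,2), up to (3,2), right to (3,3), 2× up (reaching (1,3)), left to (1,2), down to (2,2), left to (2,1), up to (1,1) — 9 moves in all.
Check: all 10 open cells covered.

(4,3) -> (4,2) -> (3,2) -> (3,3) -> (2,3) -> (1,3) -> (1,2) -> (2,2) -> (2,1) -> (1,1)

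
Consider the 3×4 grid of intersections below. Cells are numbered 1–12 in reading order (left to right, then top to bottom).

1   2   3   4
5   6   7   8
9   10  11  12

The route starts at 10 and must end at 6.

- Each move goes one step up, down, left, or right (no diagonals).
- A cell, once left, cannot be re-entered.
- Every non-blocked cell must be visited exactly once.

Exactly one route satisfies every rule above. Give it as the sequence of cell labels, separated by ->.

10 -> 9 -> 5 -> 1 -> 2 -> 3 -> 4 -> 8 -> 12 -> 11 -> 7 -> 6

Need to visit all 12 open cells exactly once, starting at 10 and ending at 6.
Cell 4 has only two open neighbours (8 and 3), so the path must pass straight through it: one of those is the cell it's entered from and the other is where it exits.
Route from 10: left 1 to 9, up 2 to 1, right 3 to 4, down 2 to 12, left 1 to 11, up 1 to 7, left 1 to 6 — 11 moves in all.
Check: all 12 open cells covered.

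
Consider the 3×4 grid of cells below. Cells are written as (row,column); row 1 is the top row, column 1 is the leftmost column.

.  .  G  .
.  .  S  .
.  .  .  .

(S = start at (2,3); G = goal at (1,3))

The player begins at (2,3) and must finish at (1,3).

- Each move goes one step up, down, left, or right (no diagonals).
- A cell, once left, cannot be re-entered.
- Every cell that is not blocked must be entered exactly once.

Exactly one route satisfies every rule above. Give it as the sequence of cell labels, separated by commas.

(2,3), (2,2), (1,2), (1,1), (2,1), (3,1), (3,2), (3,3), (3,4), (2,4), (1,4), (1,3)

Need to visit all 12 open cells exactly once, starting at (2,3) and ending at (1,3).
Cell (1,1) has only two open neighbours ((2,1) and (1,2)), so the path must pass straight through it: one of those is the cell it's entered from and the other is where it exits.
Route from (2,3): left 1 to (2,2), up 1 to (1,2), left 1 to (1,1), down 2 to (3,1), right 3 to (3,4), up 2 to (1,4), left 1 to (1,3) — 11 moves in all.
Check: all 12 open cells covered.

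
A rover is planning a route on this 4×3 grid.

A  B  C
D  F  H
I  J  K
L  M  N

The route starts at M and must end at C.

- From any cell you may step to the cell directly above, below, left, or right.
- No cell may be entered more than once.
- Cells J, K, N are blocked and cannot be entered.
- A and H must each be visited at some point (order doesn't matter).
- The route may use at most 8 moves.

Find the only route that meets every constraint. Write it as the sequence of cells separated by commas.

Any route must reach A and H and still end at C within 8 moves, so the order of the required stops is forced.
Route from M: left to L, 3× up (reaching A), right to B, down to F, right to H, up to C — 8 moves in all.
Check: all required cells visited; 8 ≤ 8 moves.

M, L, I, D, A, B, F, H, C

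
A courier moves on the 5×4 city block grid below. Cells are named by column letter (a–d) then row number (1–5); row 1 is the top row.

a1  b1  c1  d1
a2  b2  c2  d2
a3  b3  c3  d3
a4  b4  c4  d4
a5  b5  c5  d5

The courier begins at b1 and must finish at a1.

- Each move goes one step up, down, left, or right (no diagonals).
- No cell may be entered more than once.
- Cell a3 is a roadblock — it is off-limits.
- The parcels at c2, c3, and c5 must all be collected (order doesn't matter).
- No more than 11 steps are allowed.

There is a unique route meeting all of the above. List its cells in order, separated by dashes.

b1 - c1 - c2 - c3 - c4 - c5 - b5 - b4 - b3 - b2 - a2 - a1

The budget equals the shortest possible length, so every move has to be on a shortest route through the required cells.
Route from b1: right 1 to c1, down 4 to c5, left 1 to b5, up 3 to b2, left 1 to a2, up 1 to a1 — 11 moves in all.
Check: all required cells visited; 11 ≤ 11 moves.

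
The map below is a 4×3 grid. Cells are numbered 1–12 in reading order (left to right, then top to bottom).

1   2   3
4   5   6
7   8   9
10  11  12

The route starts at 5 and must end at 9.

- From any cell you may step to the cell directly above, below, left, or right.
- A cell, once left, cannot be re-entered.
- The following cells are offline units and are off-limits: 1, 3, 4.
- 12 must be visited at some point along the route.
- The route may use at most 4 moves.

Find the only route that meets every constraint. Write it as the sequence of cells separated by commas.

5, 8, 11, 12, 9

Any route must reach 12 and still end at 9 within 4 moves, so the order of the required stops is forced.
Route from 5: 2× down (reaching 11), right to 12, up to 9 — 4 moves in all.
Check: all required cells visited; 4 ≤ 4 moves.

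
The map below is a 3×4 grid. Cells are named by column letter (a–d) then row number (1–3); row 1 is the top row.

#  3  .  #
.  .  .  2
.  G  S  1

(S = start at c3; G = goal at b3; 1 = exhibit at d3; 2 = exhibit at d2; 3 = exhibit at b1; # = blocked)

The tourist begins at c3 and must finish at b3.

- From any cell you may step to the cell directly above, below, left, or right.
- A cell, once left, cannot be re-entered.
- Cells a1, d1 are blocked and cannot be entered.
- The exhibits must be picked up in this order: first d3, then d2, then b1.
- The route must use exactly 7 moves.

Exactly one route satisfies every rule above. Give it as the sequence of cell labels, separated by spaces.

c3 d3 d2 c2 c1 b1 b2 b3

The waypoints must appear in the order d3, d2, b1, with no cell reused.
Route from c3: right to d3, up to d2, left to c2, up to c1, left to b1, 2× down (reaching b3) — 7 moves in all.
Check: order respected (1 at step 1, 2 at step 2, 3 at step 5); 7 moves as required.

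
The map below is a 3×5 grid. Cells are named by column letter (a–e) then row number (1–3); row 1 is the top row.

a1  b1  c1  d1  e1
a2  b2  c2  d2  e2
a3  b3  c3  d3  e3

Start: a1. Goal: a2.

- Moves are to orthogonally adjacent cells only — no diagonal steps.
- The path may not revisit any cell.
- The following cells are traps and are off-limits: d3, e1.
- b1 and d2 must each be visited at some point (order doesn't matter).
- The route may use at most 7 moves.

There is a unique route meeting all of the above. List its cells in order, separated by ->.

a1 -> b1 -> c1 -> d1 -> d2 -> c2 -> b2 -> a2

The budget equals the shortest possible length, so every move has to be on a shortest route through the required cells.
Route from a1: 3× right (reaching d1), down to d2, 3× left (reaching a2) — 7 moves in all.
Check: all required cells visited; 7 ≤ 7 moves.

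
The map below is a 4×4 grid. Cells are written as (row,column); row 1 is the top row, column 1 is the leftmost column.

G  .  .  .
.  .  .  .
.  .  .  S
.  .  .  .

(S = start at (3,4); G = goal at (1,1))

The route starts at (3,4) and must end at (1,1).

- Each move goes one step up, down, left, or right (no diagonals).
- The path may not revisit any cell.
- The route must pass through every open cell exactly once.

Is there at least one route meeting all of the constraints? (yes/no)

yes

One route that works: (3,4) → (4,4) → (4,3) → (3,3) → (2,3) → (2,4) → (1,4) → (1,3) → (1,2) → (2,2) → (3,2) → (4,2) → (4,1) → (3,1) → (2,1) → (1,1).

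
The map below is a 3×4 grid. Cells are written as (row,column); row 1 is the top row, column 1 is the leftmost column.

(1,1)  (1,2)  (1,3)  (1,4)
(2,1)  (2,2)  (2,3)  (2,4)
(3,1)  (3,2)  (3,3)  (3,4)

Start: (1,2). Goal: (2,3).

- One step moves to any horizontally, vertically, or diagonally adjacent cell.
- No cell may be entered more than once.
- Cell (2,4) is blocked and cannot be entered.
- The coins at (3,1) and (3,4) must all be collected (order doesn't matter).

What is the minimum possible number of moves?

Any route passes through (3,1) and (3,4) in some order between (1,2) and (2,3). Summing Chebyshev distances along each leg and taking the cheapest ordering ((1,2) → (3,1) → (3,4) → (2,3)) gives a lower bound of 2 + 3 + 1 = 6 moves.
A route of 6 moves achieves this: (1,2) → (2,1) → (3,1) → (2,2) → (3,3) → (3,4) → (2,3).
Since 6 matches the lower bound, it is optimal.

6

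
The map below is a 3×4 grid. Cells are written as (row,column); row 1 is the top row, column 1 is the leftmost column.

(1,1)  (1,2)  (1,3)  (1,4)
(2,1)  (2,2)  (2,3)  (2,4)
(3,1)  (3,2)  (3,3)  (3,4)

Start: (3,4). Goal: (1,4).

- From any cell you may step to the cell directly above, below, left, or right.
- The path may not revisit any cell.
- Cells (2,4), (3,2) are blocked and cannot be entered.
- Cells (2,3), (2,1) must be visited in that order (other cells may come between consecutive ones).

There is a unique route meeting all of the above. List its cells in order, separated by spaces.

(3,4) (3,3) (2,3) (2,2) (2,1) (1,1) (1,2) (1,3) (1,4)

The waypoints must appear in the order (2,3), (2,1), with no cell reused.
Route from (3,4): left 1 to (3,3), up 1 to (2,3), left 2 to (2,1), up 1 to (1,1), right 3 to (1,4) — 8 moves in all.
Check: order respected ((2,3) at step 2, (2,1) at step 4).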